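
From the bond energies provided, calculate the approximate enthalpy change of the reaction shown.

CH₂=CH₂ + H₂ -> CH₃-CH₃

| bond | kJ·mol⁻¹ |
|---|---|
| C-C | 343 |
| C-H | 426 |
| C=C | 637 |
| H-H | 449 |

Bonds broken (reactants):
  C-H: 4 × 426 = 1704
  C=C: 1 × 637 = 637
  H-H: 1 × 449 = 449
  Σ(broken) = 2790 kJ
Bonds formed (products):
  C-C: 1 × 343 = 343
  C-H: 6 × 426 = 2556
  Σ(formed) = 2899 kJ
ΔH = Σ(broken) − Σ(formed) = 2790 − 2899 = −109 kJ

ΔH ≈ −109 kJ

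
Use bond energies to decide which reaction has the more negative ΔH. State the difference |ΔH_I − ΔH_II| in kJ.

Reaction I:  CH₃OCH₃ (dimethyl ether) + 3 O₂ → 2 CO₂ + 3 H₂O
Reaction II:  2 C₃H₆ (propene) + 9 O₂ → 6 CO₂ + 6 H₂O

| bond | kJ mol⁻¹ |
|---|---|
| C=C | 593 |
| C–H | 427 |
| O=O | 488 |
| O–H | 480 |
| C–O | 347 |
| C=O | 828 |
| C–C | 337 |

Reaction II, by 2848 kJ

Reaction I:
  Bonds broken (reactants):
    C–H: 6 × 427 = 2562
    C–O: 2 × 347 = 694
    O=O: 3 × 488 = 1464
    Σ(broken) = 4720 kJ
  Bonds formed (products):
    C=O: 4 × 828 = 3312
    O–H: 6 × 480 = 2880
    Σ(formed) = 6192 kJ
  ΔH_I = 4720 − 6192 = −1472 kJ
Reaction II:
  Bonds broken (reactants):
    C–C: 2 × 337 = 674
    C–H: 12 × 427 = 5124
    C=C: 2 × 593 = 1186
    O=O: 9 × 488 = 4392
    Σ(broken) = 11376 kJ
  Bonds formed (products):
    C=O: 12 × 828 = 9936
    O–H: 12 × 480 = 5760
    Σ(formed) = 15696 kJ
  ΔH_II = 11376 − 15696 = −4320 kJ
ΔH_I − ΔH_II = +2848 kJ, so reaction II has the more negative ΔH; |ΔH_I − ΔH_II| = 2848 kJ.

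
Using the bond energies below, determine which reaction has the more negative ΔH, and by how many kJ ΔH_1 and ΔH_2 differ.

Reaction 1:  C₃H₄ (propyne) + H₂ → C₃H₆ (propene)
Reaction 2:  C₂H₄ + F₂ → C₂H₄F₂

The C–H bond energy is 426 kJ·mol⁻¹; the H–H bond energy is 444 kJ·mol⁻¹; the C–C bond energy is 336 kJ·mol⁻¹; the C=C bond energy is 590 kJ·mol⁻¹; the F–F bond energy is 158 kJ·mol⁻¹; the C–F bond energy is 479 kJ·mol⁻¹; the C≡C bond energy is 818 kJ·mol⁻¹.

Reaction 1:
  Bonds broken (reactants):
    C≡C: 1 × 818 = 818
    C–C: 1 × 336 = 336
    C–H: 4 × 426 = 1704
    H–H: 1 × 444 = 444
    Σ(broken) = 3302 kJ
  Bonds formed (products):
    C–C: 1 × 336 = 336
    C–H: 6 × 426 = 2556
    C=C: 1 × 590 = 590
    Σ(formed) = 3482 kJ
  ΔH_1 = 3302 − 3482 = −180 kJ
Reaction 2:
  Bonds broken (reactants):
    C–H: 4 × 426 = 1704
    C=C: 1 × 590 = 590
    F–F: 1 × 158 = 158
    Σ(broken) = 2452 kJ
  Bonds formed (products):
    C–C: 1 × 336 = 336
    C–F: 2 × 479 = 958
    C–H: 4 × 426 = 1704
    Σ(formed) = 2998 kJ
  ΔH_2 = 2452 − 2998 = −546 kJ
ΔH_1 − ΔH_2 = +366 kJ, so reaction 2 has the more negative ΔH; |ΔH_1 − ΔH_2| = 366 kJ.

Reaction 2, by 366 kJ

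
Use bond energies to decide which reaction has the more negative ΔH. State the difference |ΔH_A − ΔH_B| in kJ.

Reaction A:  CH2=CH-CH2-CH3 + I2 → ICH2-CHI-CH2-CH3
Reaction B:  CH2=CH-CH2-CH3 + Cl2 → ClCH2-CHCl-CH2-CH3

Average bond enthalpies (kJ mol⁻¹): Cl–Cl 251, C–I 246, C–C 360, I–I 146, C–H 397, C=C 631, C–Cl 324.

Reaction A:
  Bonds broken (reactants):
    C–C: 2 × 360 = 720
    C–H: 8 × 397 = 3176
    C=C: 1 × 631 = 631
    I–I: 1 × 146 = 146
    Σ(broken) = 4673 kJ
  Bonds formed (products):
    C–C: 3 × 360 = 1080
    C–H: 8 × 397 = 3176
    C–I: 2 × 246 = 492
    Σ(formed) = 4748 kJ
  ΔH_A = 4673 − 4748 = −75 kJ
Reaction B:
  Bonds broken (reactants):
    C–C: 2 × 360 = 720
    C–H: 8 × 397 = 3176
    C=C: 1 × 631 = 631
    Cl–Cl: 1 × 251 = 251
    Σ(broken) = 4778 kJ
  Bonds formed (products):
    C–C: 3 × 360 = 1080
    C–Cl: 2 × 324 = 648
    C–H: 8 × 397 = 3176
    Σ(formed) = 4904 kJ
  ΔH_B = 4778 − 4904 = −126 kJ
ΔH_A − ΔH_B = +51 kJ, so reaction B has the more negative ΔH; |ΔH_A − ΔH_B| = 51 kJ.

Reaction B, by 51 kJ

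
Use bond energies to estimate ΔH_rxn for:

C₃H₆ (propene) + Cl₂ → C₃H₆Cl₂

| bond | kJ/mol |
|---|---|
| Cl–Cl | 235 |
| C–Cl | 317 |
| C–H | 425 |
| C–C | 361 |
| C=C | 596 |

ΔH ≈ −164 kJ

Bonds broken (reactants):
  C–C: 1 × 361 = 361
  C–H: 6 × 425 = 2550
  C=C: 1 × 596 = 596
  Cl–Cl: 1 × 235 = 235
  Σ(broken) = 3742 kJ
Bonds formed (products):
  C–C: 2 × 361 = 722
  C–Cl: 2 × 317 = 634
  C–H: 6 × 425 = 2550
  Σ(formed) = 3906 kJ
ΔH = Σ(broken) − Σ(formed) = 3742 − 3906 = −164 kJ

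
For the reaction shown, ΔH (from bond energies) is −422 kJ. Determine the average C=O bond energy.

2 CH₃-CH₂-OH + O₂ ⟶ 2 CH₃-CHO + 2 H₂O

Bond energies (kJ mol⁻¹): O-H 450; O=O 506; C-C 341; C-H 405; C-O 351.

Let D be the C=O bond energy.
Σ(broken) = 2×341 + 10×405 + 2×351 + 2×450 + 1×506 = 6840
Σ(formed) = 2×341 + 8×405 + 2×D + 4×450 = 5722 + 2D
ΔH = Σ(broken) − Σ(formed) = (6840) − (5722 + 2D) = +1118 − 2D
Setting this equal to −422 kJ gives 2D = 1540, so D = 770 kJ/mol.

D(C=O) ≈ 770 kJ/mol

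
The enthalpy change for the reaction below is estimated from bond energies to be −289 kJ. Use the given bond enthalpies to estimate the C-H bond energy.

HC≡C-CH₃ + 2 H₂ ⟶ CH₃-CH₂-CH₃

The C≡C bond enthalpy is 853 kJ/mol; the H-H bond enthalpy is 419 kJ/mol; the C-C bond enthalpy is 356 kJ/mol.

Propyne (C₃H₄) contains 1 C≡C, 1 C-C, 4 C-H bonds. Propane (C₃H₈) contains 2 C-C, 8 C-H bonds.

Let D be the C-H bond energy.
Σ(broken) = 1×853 + 1×356 + 4×D + 2×419 = 2047 + 4D
Σ(formed) = 2×356 + 8×D = 712 + 8D
ΔH = Σ(broken) − Σ(formed) = (2047 + 4D) − (712 + 8D) = +1335 − 4D
Setting this equal to −289 kJ gives 4D = 1624, so D = 406 kJ/mol.

D(C-H) ≈ 406 kJ/mol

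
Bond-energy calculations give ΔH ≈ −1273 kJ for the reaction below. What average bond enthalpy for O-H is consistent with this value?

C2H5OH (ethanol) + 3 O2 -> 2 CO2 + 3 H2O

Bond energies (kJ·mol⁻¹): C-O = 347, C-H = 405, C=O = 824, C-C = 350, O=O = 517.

Let D be the O-H bond energy.
Σ(broken) = 1×350 + 5×405 + 1×347 + 1×D + 3×517 = 4273 + D
Σ(formed) = 4×824 + 6×D = 3296 + 6D
ΔH = Σ(broken) − Σ(formed) = (4273 + D) − (3296 + 6D) = +977 − 5D
Setting this equal to −1273 kJ gives 5D = 2250, so D = 450 kJ/mol.

D(O-H) ≈ 450 kJ/mol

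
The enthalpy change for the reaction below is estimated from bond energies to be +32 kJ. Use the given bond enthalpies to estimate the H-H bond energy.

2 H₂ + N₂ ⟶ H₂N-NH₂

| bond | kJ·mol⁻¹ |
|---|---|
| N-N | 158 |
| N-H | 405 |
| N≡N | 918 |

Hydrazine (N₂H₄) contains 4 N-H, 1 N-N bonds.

Let D be the H-H bond energy.
Σ(broken) = 2×D + 1×918 = 918 + 2D
Σ(formed) = 4×405 + 1×158 = 1778
ΔH = Σ(broken) − Σ(formed) = (918 + 2D) − (1778) = −860 + 2D
Setting this equal to +32 kJ gives 2D = 892, so D = 446 kJ/mol.

D(H-H) ≈ 446 kJ/mol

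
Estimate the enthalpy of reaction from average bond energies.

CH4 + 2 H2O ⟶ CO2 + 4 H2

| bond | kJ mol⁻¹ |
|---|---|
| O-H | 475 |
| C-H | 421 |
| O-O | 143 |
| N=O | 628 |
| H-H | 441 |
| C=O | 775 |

Bonds broken (reactants):
  C-H: 4 × 421 = 1684
  O-H: 4 × 475 = 1900
  Σ(broken) = 3584 kJ
Bonds formed (products):
  C=O: 2 × 775 = 1550
  H-H: 4 × 441 = 1764
  Σ(formed) = 3314 kJ
ΔH = Σ(broken) − Σ(formed) = 3584 − 3314 = +270 kJ

ΔH ≈ +270 kJ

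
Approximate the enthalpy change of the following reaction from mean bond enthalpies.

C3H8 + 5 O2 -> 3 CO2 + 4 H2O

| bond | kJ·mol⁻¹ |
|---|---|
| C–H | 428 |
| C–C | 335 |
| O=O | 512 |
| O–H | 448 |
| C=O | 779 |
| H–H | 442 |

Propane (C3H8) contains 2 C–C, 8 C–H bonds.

Bonds broken (reactants):
  C–C: 2 × 335 = 670
  C–H: 8 × 428 = 3424
  O=O: 5 × 512 = 2560
  Σ(broken) = 6654 kJ
Bonds formed (products):
  C=O: 6 × 779 = 4674
  O–H: 8 × 448 = 3584
  Σ(formed) = 8258 kJ
ΔH = Σ(broken) − Σ(formed) = 6654 − 8258 = −1604 kJ

ΔH ≈ −1604 kJ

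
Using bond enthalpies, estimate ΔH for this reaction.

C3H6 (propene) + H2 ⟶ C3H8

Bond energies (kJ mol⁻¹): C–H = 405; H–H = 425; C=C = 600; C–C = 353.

Bonds broken (reactants):
  C–C: 1 × 353 = 353
  C–H: 6 × 405 = 2430
  C=C: 1 × 600 = 600
  H–H: 1 × 425 = 425
  Σ(broken) = 3808 kJ
Bonds formed (products):
  C–C: 2 × 353 = 706
  C–H: 8 × 405 = 3240
  Σ(formed) = 3946 kJ
ΔH = Σ(broken) − Σ(formed) = 3808 − 3946 = −138 kJ

ΔH ≈ −138 kJ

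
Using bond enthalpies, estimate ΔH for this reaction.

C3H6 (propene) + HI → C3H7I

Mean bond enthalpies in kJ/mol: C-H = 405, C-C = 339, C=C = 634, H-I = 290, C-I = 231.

ΔH ≈ −51 kJ

Bonds broken (reactants):
  C-C: 1 × 339 = 339
  C-H: 6 × 405 = 2430
  C=C: 1 × 634 = 634
  H-I: 1 × 290 = 290
  Σ(broken) = 3693 kJ
Bonds formed (products):
  C-C: 2 × 339 = 678
  C-H: 7 × 405 = 2835
  C-I: 1 × 231 = 231
  Σ(formed) = 3744 kJ
ΔH = Σ(broken) − Σ(formed) = 3693 − 3744 = −51 kJ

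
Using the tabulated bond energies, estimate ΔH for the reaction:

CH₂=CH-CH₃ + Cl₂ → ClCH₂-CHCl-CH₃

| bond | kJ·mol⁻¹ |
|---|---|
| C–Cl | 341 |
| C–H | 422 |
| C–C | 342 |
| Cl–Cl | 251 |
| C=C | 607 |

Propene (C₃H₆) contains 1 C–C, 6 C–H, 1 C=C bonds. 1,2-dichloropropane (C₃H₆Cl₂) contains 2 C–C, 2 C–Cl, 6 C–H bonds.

Bonds broken (reactants):
  C–C: 1 × 342 = 342
  C–H: 6 × 422 = 2532
  C=C: 1 × 607 = 607
  Cl–Cl: 1 × 251 = 251
  Σ(broken) = 3732 kJ
Bonds formed (products):
  C–C: 2 × 342 = 684
  C–Cl: 2 × 341 = 682
  C–H: 6 × 422 = 2532
  Σ(formed) = 3898 kJ
ΔH = Σ(broken) − Σ(formed) = 3732 − 3898 = −166 kJ

ΔH ≈ −166 kJ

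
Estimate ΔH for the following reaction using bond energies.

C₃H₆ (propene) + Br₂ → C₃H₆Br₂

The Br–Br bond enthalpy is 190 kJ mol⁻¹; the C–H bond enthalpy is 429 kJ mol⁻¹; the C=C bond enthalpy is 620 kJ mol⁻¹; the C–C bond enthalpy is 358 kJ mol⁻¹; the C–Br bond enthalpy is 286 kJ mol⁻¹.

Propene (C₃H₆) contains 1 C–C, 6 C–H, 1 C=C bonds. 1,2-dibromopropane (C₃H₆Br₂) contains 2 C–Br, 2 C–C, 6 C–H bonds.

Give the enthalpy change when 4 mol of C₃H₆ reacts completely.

Bonds broken (reactants):
  Br–Br: 1 × 190 = 190
  C–C: 1 × 358 = 358
  C–H: 6 × 429 = 2574
  C=C: 1 × 620 = 620
  Σ(broken) = 3742 kJ
Bonds formed (products):
  C–Br: 2 × 286 = 572
  C–C: 2 × 358 = 716
  C–H: 6 × 429 = 2574
  Σ(formed) = 3862 kJ
ΔH = Σ(broken) − Σ(formed) = 3742 − 3862 = −120 kJ
For 4× the reaction as written: 4 × (−120) = −480 kJ

ΔH = −480 kJ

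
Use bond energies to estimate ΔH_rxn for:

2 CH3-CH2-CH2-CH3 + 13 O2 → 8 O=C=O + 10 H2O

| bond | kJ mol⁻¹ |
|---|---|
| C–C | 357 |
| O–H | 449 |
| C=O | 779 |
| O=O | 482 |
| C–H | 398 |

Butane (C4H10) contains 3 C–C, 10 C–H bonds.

ΔH ≈ −5076 kJ

Bonds broken (reactants):
  C–C: 6 × 357 = 2142
  C–H: 20 × 398 = 7960
  O=O: 13 × 482 = 6266
  Σ(broken) = 16368 kJ
Bonds formed (products):
  C=O: 16 × 779 = 12464
  O–H: 20 × 449 = 8980
  Σ(formed) = 21444 kJ
ΔH = Σ(broken) − Σ(formed) = 16368 − 21444 = −5076 kJ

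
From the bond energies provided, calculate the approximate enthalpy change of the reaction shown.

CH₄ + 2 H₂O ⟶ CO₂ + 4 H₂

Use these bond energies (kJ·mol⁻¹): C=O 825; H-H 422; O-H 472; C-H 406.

ΔH ≈ +174 kJ

Bonds broken (reactants):
  C-H: 4 × 406 = 1624
  O-H: 4 × 472 = 1888
  Σ(broken) = 3512 kJ
Bonds formed (products):
  C=O: 2 × 825 = 1650
  H-H: 4 × 422 = 1688
  Σ(formed) = 3338 kJ
ΔH = Σ(broken) − Σ(formed) = 3512 − 3338 = +174 kJ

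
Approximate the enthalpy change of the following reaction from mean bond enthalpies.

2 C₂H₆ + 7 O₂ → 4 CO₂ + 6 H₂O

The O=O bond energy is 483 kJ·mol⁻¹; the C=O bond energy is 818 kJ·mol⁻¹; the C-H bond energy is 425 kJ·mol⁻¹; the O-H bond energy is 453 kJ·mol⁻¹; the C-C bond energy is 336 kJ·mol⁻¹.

Bonds broken (reactants):
  C-C: 2 × 336 = 672
  C-H: 12 × 425 = 5100
  O=O: 7 × 483 = 3381
  Σ(broken) = 9153 kJ
Bonds formed (products):
  C=O: 8 × 818 = 6544
  O-H: 12 × 453 = 5436
  Σ(formed) = 11980 kJ
ΔH = Σ(broken) − Σ(formed) = 9153 − 11980 = −2827 kJ

ΔH ≈ −2827 kJ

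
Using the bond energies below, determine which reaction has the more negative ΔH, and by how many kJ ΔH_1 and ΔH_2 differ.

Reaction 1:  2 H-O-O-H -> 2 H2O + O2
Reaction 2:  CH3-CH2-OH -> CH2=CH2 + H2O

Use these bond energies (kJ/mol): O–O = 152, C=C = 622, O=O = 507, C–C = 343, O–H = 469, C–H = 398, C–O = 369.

Reaction 1:
  Bonds broken (reactants):
    O–H: 4 × 469 = 1876
    O–O: 2 × 152 = 304
    Σ(broken) = 2180 kJ
  Bonds formed (products):
    O–H: 4 × 469 = 1876
    O=O: 1 × 507 = 507
    Σ(formed) = 2383 kJ
  ΔH_1 = 2180 − 2383 = −203 kJ
Reaction 2:
  Bonds broken (reactants):
    C–C: 1 × 343 = 343
    C–H: 5 × 398 = 1990
    C–O: 1 × 369 = 369
    O–H: 1 × 469 = 469
    Σ(broken) = 3171 kJ
  Bonds formed (products):
    C–H: 4 × 398 = 1592
    C=C: 1 × 622 = 622
    O–H: 2 × 469 = 938
    Σ(formed) = 3152 kJ
  ΔH_2 = 3171 − 3152 = +19 kJ
ΔH_1 − ΔH_2 = −222 kJ, so reaction 1 has the more negative ΔH; |ΔH_1 − ΔH_2| = 222 kJ.

Reaction 1, by 222 kJ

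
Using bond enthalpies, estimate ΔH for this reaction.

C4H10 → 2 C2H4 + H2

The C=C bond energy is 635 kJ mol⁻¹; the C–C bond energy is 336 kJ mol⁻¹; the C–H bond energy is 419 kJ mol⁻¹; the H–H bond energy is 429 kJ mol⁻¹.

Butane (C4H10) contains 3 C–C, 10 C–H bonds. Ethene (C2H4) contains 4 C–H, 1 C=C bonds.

ΔH ≈ +147 kJ

Bonds broken (reactants):
  C–C: 3 × 336 = 1008
  C–H: 10 × 419 = 4190
  Σ(broken) = 5198 kJ
Bonds formed (products):
  C–H: 8 × 419 = 3352
  C=C: 2 × 635 = 1270
  H–H: 1 × 429 = 429
  Σ(formed) = 5051 kJ
ΔH = Σ(broken) − Σ(formed) = 5198 − 5051 = +147 kJ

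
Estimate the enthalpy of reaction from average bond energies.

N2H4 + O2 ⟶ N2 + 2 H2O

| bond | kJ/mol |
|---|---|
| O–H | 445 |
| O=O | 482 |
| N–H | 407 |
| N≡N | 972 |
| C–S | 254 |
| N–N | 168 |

Bonds broken (reactants):
  N–H: 4 × 407 = 1628
  N–N: 1 × 168 = 168
  O=O: 1 × 482 = 482
  Σ(broken) = 2278 kJ
Bonds formed (products):
  N≡N: 1 × 972 = 972
  O–H: 4 × 445 = 1780
  Σ(formed) = 2752 kJ
ΔH = Σ(broken) − Σ(formed) = 2278 − 2752 = −474 kJ

ΔH ≈ −474 kJ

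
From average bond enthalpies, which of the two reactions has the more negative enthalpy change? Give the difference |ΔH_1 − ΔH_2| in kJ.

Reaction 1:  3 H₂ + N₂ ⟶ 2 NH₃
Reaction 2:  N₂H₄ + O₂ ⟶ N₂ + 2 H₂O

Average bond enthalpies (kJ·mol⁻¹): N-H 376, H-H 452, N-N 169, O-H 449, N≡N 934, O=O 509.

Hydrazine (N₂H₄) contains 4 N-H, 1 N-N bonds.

Reaction 2, by 582 kJ

Reaction 1:
  Bonds broken (reactants):
    H-H: 3 × 452 = 1356
    N≡N: 1 × 934 = 934
    Σ(broken) = 2290 kJ
  Bonds formed (products):
    N-H: 6 × 376 = 2256
    Σ(formed) = 2256 kJ
  ΔH_1 = 2290 − 2256 = +34 kJ
Reaction 2:
  Bonds broken (reactants):
    N-H: 4 × 376 = 1504
    N-N: 1 × 169 = 169
    O=O: 1 × 509 = 509
    Σ(broken) = 2182 kJ
  Bonds formed (products):
    N≡N: 1 × 934 = 934
    O-H: 4 × 449 = 1796
    Σ(formed) = 2730 kJ
  ΔH_2 = 2182 − 2730 = −548 kJ
ΔH_1 − ΔH_2 = +582 kJ, so reaction 2 has the more negative ΔH; |ΔH_1 − ΔH_2| = 582 kJ.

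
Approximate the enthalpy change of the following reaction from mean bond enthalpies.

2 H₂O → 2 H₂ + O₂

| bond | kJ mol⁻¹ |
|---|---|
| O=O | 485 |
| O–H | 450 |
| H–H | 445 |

Bonds broken (reactants):
  O–H: 4 × 450 = 1800
  Σ(broken) = 1800 kJ
Bonds formed (products):
  H–H: 2 × 445 = 890
  O=O: 1 × 485 = 485
  Σ(formed) = 1375 kJ
ΔH = Σ(broken) − Σ(formed) = 1800 − 1375 = +425 kJ

ΔH ≈ +425 kJ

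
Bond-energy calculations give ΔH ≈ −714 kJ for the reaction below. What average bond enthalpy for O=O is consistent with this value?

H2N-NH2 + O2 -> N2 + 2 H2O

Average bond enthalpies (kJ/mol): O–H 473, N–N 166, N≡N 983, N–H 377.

Let D be the O=O bond energy.
Σ(broken) = 4×377 + 1×166 + 1×D = 1674 + D
Σ(formed) = 1×983 + 4×473 = 2875
ΔH = Σ(broken) − Σ(formed) = (1674 + D) − (2875) = −1201 + D
Setting this equal to −714 kJ gives D = 487 kJ/mol.

D(O=O) ≈ 487 kJ/mol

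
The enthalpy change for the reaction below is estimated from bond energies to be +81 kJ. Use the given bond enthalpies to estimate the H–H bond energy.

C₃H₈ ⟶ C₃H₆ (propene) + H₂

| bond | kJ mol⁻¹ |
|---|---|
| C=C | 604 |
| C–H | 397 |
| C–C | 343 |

Let D be the H–H bond energy.
Σ(broken) = 2×343 + 8×397 = 3862
Σ(formed) = 1×343 + 6×397 + 1×604 + 1×D = 3329 + D
ΔH = Σ(broken) − Σ(formed) = (3862) − (3329 + D) = +533 − D
Setting this equal to +81 kJ gives D = 452 kJ/mol.

D(H–H) ≈ 452 kJ/mol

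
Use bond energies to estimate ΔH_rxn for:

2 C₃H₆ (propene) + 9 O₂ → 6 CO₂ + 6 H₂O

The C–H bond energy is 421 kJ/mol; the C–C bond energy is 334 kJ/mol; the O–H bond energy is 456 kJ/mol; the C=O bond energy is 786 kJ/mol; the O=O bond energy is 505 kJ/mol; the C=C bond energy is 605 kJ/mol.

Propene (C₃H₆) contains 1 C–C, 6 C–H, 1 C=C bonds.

ΔH ≈ −3429 kJ

Bonds broken (reactants):
  C–C: 2 × 334 = 668
  C–H: 12 × 421 = 5052
  C=C: 2 × 605 = 1210
  O=O: 9 × 505 = 4545
  Σ(broken) = 11475 kJ
Bonds formed (products):
  C=O: 12 × 786 = 9432
  O–H: 12 × 456 = 5472
  Σ(formed) = 14904 kJ
ΔH = Σ(broken) − Σ(formed) = 11475 − 14904 = −3429 kJ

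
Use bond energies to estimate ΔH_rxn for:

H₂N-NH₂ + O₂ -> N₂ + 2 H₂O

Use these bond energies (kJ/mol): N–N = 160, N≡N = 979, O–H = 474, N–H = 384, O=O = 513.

ΔH ≈ −666 kJ

Bonds broken (reactants):
  N–H: 4 × 384 = 1536
  N–N: 1 × 160 = 160
  O=O: 1 × 513 = 513
  Σ(broken) = 2209 kJ
Bonds formed (products):
  N≡N: 1 × 979 = 979
  O–H: 4 × 474 = 1896
  Σ(formed) = 2875 kJ
ΔH = Σ(broken) − Σ(formed) = 2209 − 2875 = −666 kJ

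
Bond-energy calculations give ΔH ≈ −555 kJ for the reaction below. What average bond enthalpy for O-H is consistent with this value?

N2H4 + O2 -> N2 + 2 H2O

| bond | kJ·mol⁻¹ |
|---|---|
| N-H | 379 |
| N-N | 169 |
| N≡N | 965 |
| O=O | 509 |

D(O-H) ≈ 446 kJ/mol

Let D be the O-H bond energy.
Σ(broken) = 4×379 + 1×169 + 1×509 = 2194
Σ(formed) = 1×965 + 4×D = 965 + 4D
ΔH = Σ(broken) − Σ(formed) = (2194) − (965 + 4D) = +1229 − 4D
Setting this equal to −555 kJ gives 4D = 1784, so D = 446 kJ/mol.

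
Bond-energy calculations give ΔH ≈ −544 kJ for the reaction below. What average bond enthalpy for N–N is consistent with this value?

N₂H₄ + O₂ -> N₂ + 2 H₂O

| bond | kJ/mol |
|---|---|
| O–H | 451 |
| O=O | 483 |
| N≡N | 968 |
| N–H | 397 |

Let D be the N–N bond energy.
Σ(broken) = 4×397 + 1×D + 1×483 = 2071 + D
Σ(formed) = 1×968 + 4×451 = 2772
ΔH = Σ(broken) − Σ(formed) = (2071 + D) − (2772) = −701 + D
Setting this equal to −544 kJ gives D = 157 kJ/mol.

D(N–N) ≈ 157 kJ/mol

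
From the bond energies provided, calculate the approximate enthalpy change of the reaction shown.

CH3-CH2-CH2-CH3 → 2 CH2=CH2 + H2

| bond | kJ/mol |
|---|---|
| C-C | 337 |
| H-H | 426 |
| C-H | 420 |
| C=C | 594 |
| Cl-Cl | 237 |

Bonds broken (reactants):
  C-C: 3 × 337 = 1011
  C-H: 10 × 420 = 4200
  Σ(broken) = 5211 kJ
Bonds formed (products):
  C-H: 8 × 420 = 3360
  C=C: 2 × 594 = 1188
  H-H: 1 × 426 = 426
  Σ(formed) = 4974 kJ
ΔH = Σ(broken) − Σ(formed) = 5211 − 4974 = +237 kJ

ΔH ≈ +237 kJ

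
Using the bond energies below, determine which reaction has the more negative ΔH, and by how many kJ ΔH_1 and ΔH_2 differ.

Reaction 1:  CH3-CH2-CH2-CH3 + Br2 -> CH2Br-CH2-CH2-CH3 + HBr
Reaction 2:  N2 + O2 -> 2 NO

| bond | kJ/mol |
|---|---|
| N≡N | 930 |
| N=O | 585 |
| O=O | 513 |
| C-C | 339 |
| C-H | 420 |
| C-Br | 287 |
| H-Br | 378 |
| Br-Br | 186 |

Reaction 1:
  Bonds broken (reactants):
    Br-Br: 1 × 186 = 186
    C-C: 3 × 339 = 1017
    C-H: 10 × 420 = 4200
    Σ(broken) = 5403 kJ
  Bonds formed (products):
    C-Br: 1 × 287 = 287
    C-C: 3 × 339 = 1017
    C-H: 9 × 420 = 3780
    H-Br: 1 × 378 = 378
    Σ(formed) = 5462 kJ
  ΔH_1 = 5403 − 5462 = −59 kJ
Reaction 2:
  Bonds broken (reactants):
    N≡N: 1 × 930 = 930
    O=O: 1 × 513 = 513
    Σ(broken) = 1443 kJ
  Bonds formed (products):
    N=O: 2 × 585 = 1170
    Σ(formed) = 1170 kJ
  ΔH_2 = 1443 − 1170 = +273 kJ
ΔH_1 − ΔH_2 = −332 kJ, so reaction 1 has the more negative ΔH; |ΔH_1 − ΔH_2| = 332 kJ.

Reaction 1, by 332 kJ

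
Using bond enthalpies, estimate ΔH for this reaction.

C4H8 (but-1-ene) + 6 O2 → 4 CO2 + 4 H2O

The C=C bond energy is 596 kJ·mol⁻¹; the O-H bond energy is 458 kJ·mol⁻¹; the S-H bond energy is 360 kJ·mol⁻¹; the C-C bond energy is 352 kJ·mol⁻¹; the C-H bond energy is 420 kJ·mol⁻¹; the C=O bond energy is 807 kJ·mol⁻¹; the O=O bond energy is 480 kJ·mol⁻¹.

ΔH ≈ −2580 kJ

Bonds broken (reactants):
  C-C: 2 × 352 = 704
  C-H: 8 × 420 = 3360
  C=C: 1 × 596 = 596
  O=O: 6 × 480 = 2880
  Σ(broken) = 7540 kJ
Bonds formed (products):
  C=O: 8 × 807 = 6456
  O-H: 8 × 458 = 3664
  Σ(formed) = 10120 kJ
ΔH = Σ(broken) − Σ(formed) = 7540 − 10120 = −2580 kJ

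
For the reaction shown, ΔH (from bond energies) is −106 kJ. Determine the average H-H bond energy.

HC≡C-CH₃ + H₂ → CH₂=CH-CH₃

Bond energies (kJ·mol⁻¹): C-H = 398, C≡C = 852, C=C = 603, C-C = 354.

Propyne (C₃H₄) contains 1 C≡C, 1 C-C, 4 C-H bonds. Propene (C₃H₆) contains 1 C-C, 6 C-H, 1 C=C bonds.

D(H-H) ≈ 441 kJ/mol

Let D be the H-H bond energy.
Σ(broken) = 1×852 + 1×354 + 4×398 + 1×D = 2798 + D
Σ(formed) = 1×354 + 6×398 + 1×603 = 3345
ΔH = Σ(broken) − Σ(formed) = (2798 + D) − (3345) = −547 + D
Setting this equal to −106 kJ gives D = 441 kJ/mol.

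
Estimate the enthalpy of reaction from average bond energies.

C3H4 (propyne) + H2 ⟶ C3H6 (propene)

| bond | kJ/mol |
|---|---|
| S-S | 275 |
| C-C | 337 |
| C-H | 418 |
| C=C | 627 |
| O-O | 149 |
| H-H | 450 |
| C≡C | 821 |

Bonds broken (reactants):
  C≡C: 1 × 821 = 821
  C-C: 1 × 337 = 337
  C-H: 4 × 418 = 1672
  H-H: 1 × 450 = 450
  Σ(broken) = 3280 kJ
Bonds formed (products):
  C-C: 1 × 337 = 337
  C-H: 6 × 418 = 2508
  C=C: 1 × 627 = 627
  Σ(formed) = 3472 kJ
ΔH = Σ(broken) − Σ(formed) = 3280 − 3472 = −192 kJ

ΔH ≈ −192 kJ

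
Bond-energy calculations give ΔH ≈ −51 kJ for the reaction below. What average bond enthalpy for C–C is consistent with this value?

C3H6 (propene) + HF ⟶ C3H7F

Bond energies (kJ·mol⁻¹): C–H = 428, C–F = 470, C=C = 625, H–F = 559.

D(C–C) ≈ 337 kJ/mol

Let D be the C–C bond energy.
Σ(broken) = 1×D + 6×428 + 1×625 + 1×559 = 3752 + D
Σ(formed) = 2×D + 1×470 + 7×428 = 3466 + 2D
ΔH = Σ(broken) − Σ(formed) = (3752 + D) − (3466 + 2D) = +286 − D
Setting this equal to −51 kJ gives D = 337 kJ/mol.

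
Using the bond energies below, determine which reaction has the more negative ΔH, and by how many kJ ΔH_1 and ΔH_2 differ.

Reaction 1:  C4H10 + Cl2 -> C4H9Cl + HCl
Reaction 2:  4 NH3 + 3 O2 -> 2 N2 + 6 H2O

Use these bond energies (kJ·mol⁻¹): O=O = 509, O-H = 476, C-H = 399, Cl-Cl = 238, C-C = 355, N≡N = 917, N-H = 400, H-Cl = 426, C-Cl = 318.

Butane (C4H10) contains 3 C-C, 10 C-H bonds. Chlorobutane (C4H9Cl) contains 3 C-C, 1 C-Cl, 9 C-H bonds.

Reaction 2, by 1112 kJ

Reaction 1:
  Bonds broken (reactants):
    C-C: 3 × 355 = 1065
    C-H: 10 × 399 = 3990
    Cl-Cl: 1 × 238 = 238
    Σ(broken) = 5293 kJ
  Bonds formed (products):
    C-C: 3 × 355 = 1065
    C-Cl: 1 × 318 = 318
    C-H: 9 × 399 = 3591
    H-Cl: 1 × 426 = 426
    Σ(formed) = 5400 kJ
  ΔH_1 = 5293 − 5400 = −107 kJ
Reaction 2:
  Bonds broken (reactants):
    N-H: 12 × 400 = 4800
    O=O: 3 × 509 = 1527
    Σ(broken) = 6327 kJ
  Bonds formed (products):
    N≡N: 2 × 917 = 1834
    O-H: 12 × 476 = 5712
    Σ(formed) = 7546 kJ
  ΔH_2 = 6327 − 7546 = −1219 kJ
ΔH_1 − ΔH_2 = +1112 kJ, so reaction 2 has the more negative ΔH; |ΔH_1 − ΔH_2| = 1112 kJ.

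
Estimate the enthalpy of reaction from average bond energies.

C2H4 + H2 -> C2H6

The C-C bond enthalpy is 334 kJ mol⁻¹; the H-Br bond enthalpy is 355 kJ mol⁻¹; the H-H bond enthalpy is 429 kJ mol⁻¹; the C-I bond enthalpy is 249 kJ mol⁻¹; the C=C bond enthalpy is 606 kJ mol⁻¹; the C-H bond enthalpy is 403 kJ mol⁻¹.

Bonds broken (reactants):
  C-H: 4 × 403 = 1612
  C=C: 1 × 606 = 606
  H-H: 1 × 429 = 429
  Σ(broken) = 2647 kJ
Bonds formed (products):
  C-C: 1 × 334 = 334
  C-H: 6 × 403 = 2418
  Σ(formed) = 2752 kJ
ΔH = Σ(broken) − Σ(formed) = 2647 − 2752 = −105 kJ

ΔH ≈ −105 kJ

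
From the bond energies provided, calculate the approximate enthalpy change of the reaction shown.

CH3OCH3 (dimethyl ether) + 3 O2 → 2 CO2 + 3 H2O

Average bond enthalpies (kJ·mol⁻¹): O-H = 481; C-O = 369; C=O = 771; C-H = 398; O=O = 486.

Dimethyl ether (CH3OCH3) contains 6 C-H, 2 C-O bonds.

Bonds broken (reactants):
  C-H: 6 × 398 = 2388
  C-O: 2 × 369 = 738
  O=O: 3 × 486 = 1458
  Σ(broken) = 4584 kJ
Bonds formed (products):
  C=O: 4 × 771 = 3084
  O-H: 6 × 481 = 2886
  Σ(formed) = 5970 kJ
ΔH = Σ(broken) − Σ(formed) = 4584 − 5970 = −1386 kJ

ΔH ≈ −1386 kJ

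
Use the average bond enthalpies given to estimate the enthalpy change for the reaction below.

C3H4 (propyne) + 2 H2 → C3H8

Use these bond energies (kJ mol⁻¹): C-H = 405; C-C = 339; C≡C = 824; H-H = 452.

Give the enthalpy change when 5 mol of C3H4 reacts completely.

Bonds broken (reactants):
  C≡C: 1 × 824 = 824
  C-C: 1 × 339 = 339
  C-H: 4 × 405 = 1620
  H-H: 2 × 452 = 904
  Σ(broken) = 3687 kJ
Bonds formed (products):
  C-C: 2 × 339 = 678
  C-H: 8 × 405 = 3240
  Σ(formed) = 3918 kJ
ΔH = Σ(broken) − Σ(formed) = 3687 − 3918 = −231 kJ
For 5× the reaction as written: 5 × (−231) = −1155 kJ

ΔH = −1155 kJ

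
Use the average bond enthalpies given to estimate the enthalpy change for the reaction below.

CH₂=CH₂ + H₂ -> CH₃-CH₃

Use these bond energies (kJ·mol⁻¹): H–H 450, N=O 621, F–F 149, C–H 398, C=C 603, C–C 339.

Bonds broken (reactants):
  C–H: 4 × 398 = 1592
  C=C: 1 × 603 = 603
  H–H: 1 × 450 = 450
  Σ(broken) = 2645 kJ
Bonds formed (products):
  C–C: 1 × 339 = 339
  C–H: 6 × 398 = 2388
  Σ(formed) = 2727 kJ
ΔH = Σ(broken) − Σ(formed) = 2645 − 2727 = −82 kJ

ΔH ≈ −82 kJ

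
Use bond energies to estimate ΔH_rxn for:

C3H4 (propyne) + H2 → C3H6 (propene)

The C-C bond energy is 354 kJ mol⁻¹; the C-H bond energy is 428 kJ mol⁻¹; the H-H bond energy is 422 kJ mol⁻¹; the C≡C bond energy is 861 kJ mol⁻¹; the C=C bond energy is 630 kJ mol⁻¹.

ΔH ≈ −203 kJ

Bonds broken (reactants):
  C≡C: 1 × 861 = 861
  C-C: 1 × 354 = 354
  C-H: 4 × 428 = 1712
  H-H: 1 × 422 = 422
  Σ(broken) = 3349 kJ
Bonds formed (products):
  C-C: 1 × 354 = 354
  C-H: 6 × 428 = 2568
  C=C: 1 × 630 = 630
  Σ(formed) = 3552 kJ
ΔH = Σ(broken) − Σ(formed) = 3349 − 3552 = −203 kJ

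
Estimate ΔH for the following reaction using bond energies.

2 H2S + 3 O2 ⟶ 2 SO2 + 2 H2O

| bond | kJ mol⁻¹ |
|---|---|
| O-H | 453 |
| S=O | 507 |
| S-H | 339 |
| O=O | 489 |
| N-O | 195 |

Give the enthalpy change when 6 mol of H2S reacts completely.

ΔH = −3051 kJ

Bonds broken (reactants):
  O=O: 3 × 489 = 1467
  S-H: 4 × 339 = 1356
  Σ(broken) = 2823 kJ
Bonds formed (products):
  O-H: 4 × 453 = 1812
  S=O: 4 × 507 = 2028
  Σ(formed) = 3840 kJ
ΔH = Σ(broken) − Σ(formed) = 2823 − 3840 = −1017 kJ
For 3× the reaction as written: 3 × (−1017) = −3051 kJ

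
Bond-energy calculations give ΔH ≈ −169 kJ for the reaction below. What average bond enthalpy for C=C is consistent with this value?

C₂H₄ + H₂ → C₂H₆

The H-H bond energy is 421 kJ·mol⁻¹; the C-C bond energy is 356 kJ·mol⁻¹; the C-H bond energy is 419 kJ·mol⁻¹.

D(C=C) ≈ 604 kJ/mol

Let D be the C=C bond energy.
Σ(broken) = 4×419 + 1×D + 1×421 = 2097 + D
Σ(formed) = 1×356 + 6×419 = 2870
ΔH = Σ(broken) − Σ(formed) = (2097 + D) − (2870) = −773 + D
Setting this equal to −169 kJ gives D = 604 kJ/mol.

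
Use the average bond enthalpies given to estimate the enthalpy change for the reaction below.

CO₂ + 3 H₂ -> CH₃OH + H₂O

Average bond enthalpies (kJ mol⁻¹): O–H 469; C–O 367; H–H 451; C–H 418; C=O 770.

Bonds broken (reactants):
  C=O: 2 × 770 = 1540
  H–H: 3 × 451 = 1353
  Σ(broken) = 2893 kJ
Bonds formed (products):
  C–H: 3 × 418 = 1254
  C–O: 1 × 367 = 367
  O–H: 3 × 469 = 1407
  Σ(formed) = 3028 kJ
ΔH = Σ(broken) − Σ(formed) = 2893 − 3028 = −135 kJ

ΔH ≈ −135 kJ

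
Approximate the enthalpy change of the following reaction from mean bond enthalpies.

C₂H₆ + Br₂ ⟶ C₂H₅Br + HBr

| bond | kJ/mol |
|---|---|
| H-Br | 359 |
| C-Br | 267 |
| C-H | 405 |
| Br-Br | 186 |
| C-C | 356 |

ΔH ≈ −35 kJ

Bonds broken (reactants):
  Br-Br: 1 × 186 = 186
  C-C: 1 × 356 = 356
  C-H: 6 × 405 = 2430
  Σ(broken) = 2972 kJ
Bonds formed (products):
  C-Br: 1 × 267 = 267
  C-C: 1 × 356 = 356
  C-H: 5 × 405 = 2025
  H-Br: 1 × 359 = 359
  Σ(formed) = 3007 kJ
ΔH = Σ(broken) − Σ(formed) = 2972 − 3007 = −35 kJ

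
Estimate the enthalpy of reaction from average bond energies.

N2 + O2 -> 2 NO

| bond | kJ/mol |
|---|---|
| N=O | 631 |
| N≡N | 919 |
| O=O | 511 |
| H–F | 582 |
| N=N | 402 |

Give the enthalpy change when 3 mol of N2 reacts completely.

ΔH = +504 kJ

Bonds broken (reactants):
  N≡N: 1 × 919 = 919
  O=O: 1 × 511 = 511
  Σ(broken) = 1430 kJ
Bonds formed (products):
  N=O: 2 × 631 = 1262
  Σ(formed) = 1262 kJ
ΔH = Σ(broken) − Σ(formed) = 1430 − 1262 = +168 kJ
For 3× the reaction as written: 3 × (+168) = +504 kJ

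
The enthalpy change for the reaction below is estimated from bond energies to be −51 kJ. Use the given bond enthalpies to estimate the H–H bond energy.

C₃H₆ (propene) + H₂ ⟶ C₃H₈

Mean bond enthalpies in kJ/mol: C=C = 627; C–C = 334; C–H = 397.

Let D be the H–H bond energy.
Σ(broken) = 1×334 + 6×397 + 1×627 + 1×D = 3343 + D
Σ(formed) = 2×334 + 8×397 = 3844
ΔH = Σ(broken) − Σ(formed) = (3343 + D) − (3844) = −501 + D
Setting this equal to −51 kJ gives D = 450 kJ/mol.

D(H–H) ≈ 450 kJ/mol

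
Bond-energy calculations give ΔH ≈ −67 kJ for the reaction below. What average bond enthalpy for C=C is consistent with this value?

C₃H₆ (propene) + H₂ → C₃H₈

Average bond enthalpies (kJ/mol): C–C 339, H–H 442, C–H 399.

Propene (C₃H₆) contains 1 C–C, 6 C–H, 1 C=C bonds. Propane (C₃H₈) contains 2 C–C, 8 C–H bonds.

D(C=C) ≈ 628 kJ/mol

Let D be the C=C bond energy.
Σ(broken) = 1×339 + 6×399 + 1×D + 1×442 = 3175 + D
Σ(formed) = 2×339 + 8×399 = 3870
ΔH = Σ(broken) − Σ(formed) = (3175 + D) − (3870) = −695 + D
Setting this equal to −67 kJ gives D = 628 kJ/mol.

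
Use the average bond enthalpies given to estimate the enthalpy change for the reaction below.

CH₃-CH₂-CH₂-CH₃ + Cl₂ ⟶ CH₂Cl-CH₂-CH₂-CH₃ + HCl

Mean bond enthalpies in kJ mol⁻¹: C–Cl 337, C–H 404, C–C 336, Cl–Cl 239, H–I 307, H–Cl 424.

Bonds broken (reactants):
  C–C: 3 × 336 = 1008
  C–H: 10 × 404 = 4040
  Cl–Cl: 1 × 239 = 239
  Σ(broken) = 5287 kJ
Bonds formed (products):
  C–C: 3 × 336 = 1008
  C–Cl: 1 × 337 = 337
  C–H: 9 × 404 = 3636
  H–Cl: 1 × 424 = 424
  Σ(formed) = 5405 kJ
ΔH = Σ(broken) − Σ(formed) = 5287 − 5405 = −118 kJ

ΔH ≈ −118 kJ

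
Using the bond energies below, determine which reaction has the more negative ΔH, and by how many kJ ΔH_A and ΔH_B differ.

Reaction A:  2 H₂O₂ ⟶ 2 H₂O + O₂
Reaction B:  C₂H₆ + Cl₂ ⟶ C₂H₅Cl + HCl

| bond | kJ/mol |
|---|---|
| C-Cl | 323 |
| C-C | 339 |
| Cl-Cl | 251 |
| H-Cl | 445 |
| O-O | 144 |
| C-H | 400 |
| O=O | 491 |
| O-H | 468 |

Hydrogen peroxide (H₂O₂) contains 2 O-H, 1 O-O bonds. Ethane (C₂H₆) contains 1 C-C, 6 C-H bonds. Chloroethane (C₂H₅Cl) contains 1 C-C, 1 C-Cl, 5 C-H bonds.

Reaction A:
  Bonds broken (reactants):
    O-H: 4 × 468 = 1872
    O-O: 2 × 144 = 288
    Σ(broken) = 2160 kJ
  Bonds formed (products):
    O-H: 4 × 468 = 1872
    O=O: 1 × 491 = 491
    Σ(formed) = 2363 kJ
  ΔH_A = 2160 − 2363 = −203 kJ
Reaction B:
  Bonds broken (reactants):
    C-C: 1 × 339 = 339
    C-H: 6 × 400 = 2400
    Cl-Cl: 1 × 251 = 251
    Σ(broken) = 2990 kJ
  Bonds formed (products):
    C-C: 1 × 339 = 339
    C-Cl: 1 × 323 = 323
    C-H: 5 × 400 = 2000
    H-Cl: 1 × 445 = 445
    Σ(formed) = 3107 kJ
  ΔH_B = 2990 − 3107 = −117 kJ
ΔH_A − ΔH_B = −86 kJ, so reaction A has the more negative ΔH; |ΔH_A − ΔH_B| = 86 kJ.

Reaction A, by 86 kJ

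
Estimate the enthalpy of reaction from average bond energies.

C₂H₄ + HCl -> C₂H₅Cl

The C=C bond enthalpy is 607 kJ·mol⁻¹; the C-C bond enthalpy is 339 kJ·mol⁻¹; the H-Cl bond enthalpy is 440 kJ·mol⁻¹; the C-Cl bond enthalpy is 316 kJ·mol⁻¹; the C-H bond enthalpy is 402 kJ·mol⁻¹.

Bonds broken (reactants):
  C-H: 4 × 402 = 1608
  C=C: 1 × 607 = 607
  H-Cl: 1 × 440 = 440
  Σ(broken) = 2655 kJ
Bonds formed (products):
  C-C: 1 × 339 = 339
  C-Cl: 1 × 316 = 316
  C-H: 5 × 402 = 2010
  Σ(formed) = 2665 kJ
ΔH = Σ(broken) − Σ(formed) = 2655 − 2665 = −10 kJ

ΔH ≈ −10 kJ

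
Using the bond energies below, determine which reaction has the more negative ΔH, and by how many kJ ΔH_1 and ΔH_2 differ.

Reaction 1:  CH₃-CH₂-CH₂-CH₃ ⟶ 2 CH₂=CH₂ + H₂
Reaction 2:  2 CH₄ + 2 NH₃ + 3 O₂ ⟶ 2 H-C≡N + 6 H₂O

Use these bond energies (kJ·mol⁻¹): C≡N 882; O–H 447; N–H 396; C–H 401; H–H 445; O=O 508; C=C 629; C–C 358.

Reaction 1:
  Bonds broken (reactants):
    C–C: 3 × 358 = 1074
    C–H: 10 × 401 = 4010
    Σ(broken) = 5084 kJ
  Bonds formed (products):
    C–H: 8 × 401 = 3208
    C=C: 2 × 629 = 1258
    H–H: 1 × 445 = 445
    Σ(formed) = 4911 kJ
  ΔH_1 = 5084 − 4911 = +173 kJ
Reaction 2:
  Bonds broken (reactants):
    C–H: 8 × 401 = 3208
    N–H: 6 × 396 = 2376
    O=O: 3 × 508 = 1524
    Σ(broken) = 7108 kJ
  Bonds formed (products):
    C≡N: 2 × 882 = 1764
    C–H: 2 × 401 = 802
    O–H: 12 × 447 = 5364
    Σ(formed) = 7930 kJ
  ΔH_2 = 7108 − 7930 = −822 kJ
ΔH_1 − ΔH_2 = +995 kJ, so reaction 2 has the more negative ΔH; |ΔH_1 − ΔH_2| = 995 kJ.

Reaction 2, by 995 kJ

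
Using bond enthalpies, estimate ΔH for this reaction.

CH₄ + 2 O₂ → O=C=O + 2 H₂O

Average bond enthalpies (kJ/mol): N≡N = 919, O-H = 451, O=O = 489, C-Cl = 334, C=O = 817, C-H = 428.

Bonds broken (reactants):
  C-H: 4 × 428 = 1712
  O=O: 2 × 489 = 978
  Σ(broken) = 2690 kJ
Bonds formed (products):
  C=O: 2 × 817 = 1634
  O-H: 4 × 451 = 1804
  Σ(formed) = 3438 kJ
ΔH = Σ(broken) − Σ(formed) = 2690 − 3438 = −748 kJ

ΔH ≈ −748 kJ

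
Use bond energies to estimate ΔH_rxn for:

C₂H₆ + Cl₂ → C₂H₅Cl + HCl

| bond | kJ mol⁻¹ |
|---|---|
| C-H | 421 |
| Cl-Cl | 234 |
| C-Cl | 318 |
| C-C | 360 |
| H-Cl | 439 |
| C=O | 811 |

ΔH ≈ −102 kJ

Bonds broken (reactants):
  C-C: 1 × 360 = 360
  C-H: 6 × 421 = 2526
  Cl-Cl: 1 × 234 = 234
  Σ(broken) = 3120 kJ
Bonds formed (products):
  C-C: 1 × 360 = 360
  C-Cl: 1 × 318 = 318
  C-H: 5 × 421 = 2105
  H-Cl: 1 × 439 = 439
  Σ(formed) = 3222 kJ
ΔH = Σ(broken) − Σ(formed) = 3120 − 3222 = −102 kJ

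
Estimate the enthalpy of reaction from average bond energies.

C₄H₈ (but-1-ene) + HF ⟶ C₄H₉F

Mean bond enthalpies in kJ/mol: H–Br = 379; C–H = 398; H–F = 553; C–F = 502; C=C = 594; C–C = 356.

Bonds broken (reactants):
  C–C: 2 × 356 = 712
  C–H: 8 × 398 = 3184
  C=C: 1 × 594 = 594
  H–F: 1 × 553 = 553
  Σ(broken) = 5043 kJ
Bonds formed (products):
  C–C: 3 × 356 = 1068
  C–F: 1 × 502 = 502
  C–H: 9 × 398 = 3582
  Σ(formed) = 5152 kJ
ΔH = Σ(broken) − Σ(formed) = 5043 − 5152 = −109 kJ

ΔH ≈ −109 kJ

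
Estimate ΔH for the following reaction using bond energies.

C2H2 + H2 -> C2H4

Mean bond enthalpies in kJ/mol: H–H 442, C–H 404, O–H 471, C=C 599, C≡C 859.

Bonds broken (reactants):
  C≡C: 1 × 859 = 859
  C–H: 2 × 404 = 808
  H–H: 1 × 442 = 442
  Σ(broken) = 2109 kJ
Bonds formed (products):
  C–H: 4 × 404 = 1616
  C=C: 1 × 599 = 599
  Σ(formed) = 2215 kJ
ΔH = Σ(broken) − Σ(formed) = 2109 − 2215 = −106 kJ

ΔH ≈ −106 kJ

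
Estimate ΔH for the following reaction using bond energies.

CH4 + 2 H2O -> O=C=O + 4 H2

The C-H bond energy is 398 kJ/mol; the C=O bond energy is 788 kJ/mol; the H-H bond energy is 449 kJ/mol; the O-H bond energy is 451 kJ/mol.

Bonds broken (reactants):
  C-H: 4 × 398 = 1592
  O-H: 4 × 451 = 1804
  Σ(broken) = 3396 kJ
Bonds formed (products):
  C=O: 2 × 788 = 1576
  H-H: 4 × 449 = 1796
  Σ(formed) = 3372 kJ
ΔH = Σ(broken) − Σ(formed) = 3396 − 3372 = +24 kJ

ΔH ≈ +24 kJ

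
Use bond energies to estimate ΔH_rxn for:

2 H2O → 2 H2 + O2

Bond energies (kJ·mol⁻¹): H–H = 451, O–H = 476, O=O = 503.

Bonds broken (reactants):
  O–H: 4 × 476 = 1904
  Σ(broken) = 1904 kJ
Bonds formed (products):
  H–H: 2 × 451 = 902
  O=O: 1 × 503 = 503
  Σ(formed) = 1405 kJ
ΔH = Σ(broken) − Σ(formed) = 1904 − 1405 = +499 kJ

ΔH ≈ +499 kJ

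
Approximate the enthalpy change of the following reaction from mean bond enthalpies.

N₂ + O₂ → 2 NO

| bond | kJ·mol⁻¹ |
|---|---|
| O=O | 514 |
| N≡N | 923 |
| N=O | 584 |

Bonds broken (reactants):
  N≡N: 1 × 923 = 923
  O=O: 1 × 514 = 514
  Σ(broken) = 1437 kJ
Bonds formed (products):
  N=O: 2 × 584 = 1168
  Σ(formed) = 1168 kJ
ΔH = Σ(broken) − Σ(formed) = 1437 − 1168 = +269 kJ

ΔH ≈ +269 kJ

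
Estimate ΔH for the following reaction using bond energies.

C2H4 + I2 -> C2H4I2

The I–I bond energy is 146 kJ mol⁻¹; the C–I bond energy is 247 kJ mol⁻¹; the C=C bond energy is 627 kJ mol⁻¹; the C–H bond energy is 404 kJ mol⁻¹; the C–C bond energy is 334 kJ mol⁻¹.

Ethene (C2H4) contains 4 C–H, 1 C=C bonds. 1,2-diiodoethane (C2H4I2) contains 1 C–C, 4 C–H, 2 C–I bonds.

Bonds broken (reactants):
  C–H: 4 × 404 = 1616
  C=C: 1 × 627 = 627
  I–I: 1 × 146 = 146
  Σ(broken) = 2389 kJ
Bonds formed (products):
  C–C: 1 × 334 = 334
  C–H: 4 × 404 = 1616
  C–I: 2 × 247 = 494
  Σ(formed) = 2444 kJ
ΔH = Σ(broken) − Σ(formed) = 2389 − 2444 = −55 kJ

ΔH ≈ −55 kJ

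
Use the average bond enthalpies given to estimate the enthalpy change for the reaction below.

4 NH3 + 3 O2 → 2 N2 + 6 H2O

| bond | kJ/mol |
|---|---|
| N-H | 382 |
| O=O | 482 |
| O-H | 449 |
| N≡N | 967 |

ΔH ≈ −1292 kJ

Bonds broken (reactants):
  N-H: 12 × 382 = 4584
  O=O: 3 × 482 = 1446
  Σ(broken) = 6030 kJ
Bonds formed (products):
  N≡N: 2 × 967 = 1934
  O-H: 12 × 449 = 5388
  Σ(formed) = 7322 kJ
ΔH = Σ(broken) − Σ(formed) = 6030 − 7322 = −1292 kJ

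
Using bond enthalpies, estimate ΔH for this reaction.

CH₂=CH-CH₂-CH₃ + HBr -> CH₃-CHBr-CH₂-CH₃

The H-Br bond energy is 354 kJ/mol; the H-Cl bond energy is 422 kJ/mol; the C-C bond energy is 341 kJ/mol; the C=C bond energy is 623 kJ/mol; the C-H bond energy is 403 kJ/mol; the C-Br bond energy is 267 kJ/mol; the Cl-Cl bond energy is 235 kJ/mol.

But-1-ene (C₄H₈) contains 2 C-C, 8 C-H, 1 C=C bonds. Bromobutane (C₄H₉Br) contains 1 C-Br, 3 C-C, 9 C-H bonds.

Bonds broken (reactants):
  C-C: 2 × 341 = 682
  C-H: 8 × 403 = 3224
  C=C: 1 × 623 = 623
  H-Br: 1 × 354 = 354
  Σ(broken) = 4883 kJ
Bonds formed (products):
  C-Br: 1 × 267 = 267
  C-C: 3 × 341 = 1023
  C-H: 9 × 403 = 3627
  Σ(formed) = 4917 kJ
ΔH = Σ(broken) − Σ(formed) = 4883 − 4917 = −34 kJ

ΔH ≈ −34 kJ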